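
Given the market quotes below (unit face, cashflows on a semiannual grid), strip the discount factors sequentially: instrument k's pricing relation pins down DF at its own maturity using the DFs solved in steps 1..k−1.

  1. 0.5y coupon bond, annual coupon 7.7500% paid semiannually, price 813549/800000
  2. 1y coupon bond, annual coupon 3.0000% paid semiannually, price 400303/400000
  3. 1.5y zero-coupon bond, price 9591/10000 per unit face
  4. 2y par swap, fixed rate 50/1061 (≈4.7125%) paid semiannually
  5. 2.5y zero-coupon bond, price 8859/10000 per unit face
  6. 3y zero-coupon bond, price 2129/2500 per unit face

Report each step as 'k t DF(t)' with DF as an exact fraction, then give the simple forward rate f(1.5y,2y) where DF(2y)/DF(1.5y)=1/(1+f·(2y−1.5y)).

1 1/2 979/1000
2 1 1943/2000
3 3/2 9591/10000
4 2 91/100
5 5/2 8859/10000
6 3 2129/2500
f(1.5y,2y) = ((9591/10000)/(91/100) − 1)/(1/2) = 491/4550 ≈ 10.7912%

step 1 [0.5y] bond c/2=31/800: DF=(813549/800000 − 31/800·(0))/(1+31/800) = 979/1000 ≈ 0.979000
step 2 [1y] bond c/2=3/200: DF=(400303/400000 − 3/200·(0.979000))/(1+3/200) = 1943/2000 ≈ 0.971500
step 3 [1.5y] zero: DF = P = 9591/10000 ≈ 0.959100
step 4 [2y] swap r/2=25/1061: DF=(1 − 25/1061·(0.979000+0.971500+0.959100))/(1+25/1061) = 91/100 ≈ 0.910000
step 5 [2.5y] zero: DF = P = 8859/10000 ≈ 0.885900
step 6 [3y] zero: DF = P = 2129/2500 ≈ 0.851600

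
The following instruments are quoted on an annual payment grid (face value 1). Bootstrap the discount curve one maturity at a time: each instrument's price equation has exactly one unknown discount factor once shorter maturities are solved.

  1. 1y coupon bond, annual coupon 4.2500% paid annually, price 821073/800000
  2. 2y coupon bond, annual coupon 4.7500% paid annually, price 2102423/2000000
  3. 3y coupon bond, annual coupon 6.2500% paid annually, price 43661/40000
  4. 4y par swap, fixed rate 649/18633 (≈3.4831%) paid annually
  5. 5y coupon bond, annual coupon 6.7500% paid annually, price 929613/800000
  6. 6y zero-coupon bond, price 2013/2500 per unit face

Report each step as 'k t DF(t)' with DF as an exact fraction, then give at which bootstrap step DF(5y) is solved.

step 1 [1y] bond c/1=17/400: DF=(821073/800000 − 17/400·(0))/(1+17/400) = 1969/2000 ≈ 0.984500
step 2 [2y] bond c/1=19/400: DF=(2102423/2000000 − 19/400·(0.984500))/(1+19/400) = 9589/10000 ≈ 0.958900
step 3 [3y] bond c/1=1/16: DF=(43661/40000 − 1/16·(0.984500+0.958900))/(1+1/16) = 913/1000 ≈ 0.913000
step 4 [4y] swap r/1=649/18633: DF=(1 − 649/18633·(0.984500+0.958900+0.913000))/(1+649/18633) = 4351/5000 ≈ 0.870200
step 5 [5y] bond c/1=27/400: DF=(929613/800000 − 27/400·(0.984500+0.958900+0.913000+0.870200))/(1+27/400) = 8529/10000 ≈ 0.852900
step 6 [6y] zero: DF = P = 2013/2500 ≈ 0.805200

1 1 1969/2000
2 2 9589/10000
3 3 913/1000
4 4 4351/5000
5 5 8529/10000
6 6 2013/2500
DF(5y) is solved at step 5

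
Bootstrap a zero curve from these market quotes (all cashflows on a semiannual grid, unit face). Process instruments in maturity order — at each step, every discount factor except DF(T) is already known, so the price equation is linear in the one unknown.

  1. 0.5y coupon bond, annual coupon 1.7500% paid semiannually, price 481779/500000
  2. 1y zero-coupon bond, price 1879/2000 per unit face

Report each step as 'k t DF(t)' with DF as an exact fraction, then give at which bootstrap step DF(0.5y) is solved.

step 1 [0.5y] bond c/2=7/800: DF=(481779/500000 − 7/800·(0))/(1+7/800) = 597/625 ≈ 0.955200
step 2 [1y] zero: DF = P = 1879/2000 ≈ 0.939500

1 1/2 597/625
2 1 1879/2000
DF(0.5y) is solved at step 1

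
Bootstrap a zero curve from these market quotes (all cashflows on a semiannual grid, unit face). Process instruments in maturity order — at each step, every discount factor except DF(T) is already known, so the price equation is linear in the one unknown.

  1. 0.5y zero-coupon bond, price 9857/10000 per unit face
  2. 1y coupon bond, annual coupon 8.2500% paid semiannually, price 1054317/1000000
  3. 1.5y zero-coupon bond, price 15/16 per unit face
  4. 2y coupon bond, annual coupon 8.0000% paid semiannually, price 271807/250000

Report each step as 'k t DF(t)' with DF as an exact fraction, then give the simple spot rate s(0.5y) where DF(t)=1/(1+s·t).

step 1 [0.5y] zero: DF = P = 9857/10000 ≈ 0.985700
step 2 [1y] bond c/2=33/800: DF=(1054317/1000000 − 33/800·(0.985700))/(1+33/800) = 1947/2000 ≈ 0.973500
step 3 [1.5y] zero: DF = P = 15/16 ≈ 0.937500
step 4 [2y] bond c/2=1/25: DF=(271807/250000 − 1/25·(0.985700+0.973500+0.937500))/(1+1/25) = 467/500 ≈ 0.934000

1 1/2 9857/10000
2 1 1947/2000
3 3/2 15/16
4 2 467/500
s(0.5y) = (1/(9857/10000) − 1)/(1/2) = 286/9857 ≈ 2.9015%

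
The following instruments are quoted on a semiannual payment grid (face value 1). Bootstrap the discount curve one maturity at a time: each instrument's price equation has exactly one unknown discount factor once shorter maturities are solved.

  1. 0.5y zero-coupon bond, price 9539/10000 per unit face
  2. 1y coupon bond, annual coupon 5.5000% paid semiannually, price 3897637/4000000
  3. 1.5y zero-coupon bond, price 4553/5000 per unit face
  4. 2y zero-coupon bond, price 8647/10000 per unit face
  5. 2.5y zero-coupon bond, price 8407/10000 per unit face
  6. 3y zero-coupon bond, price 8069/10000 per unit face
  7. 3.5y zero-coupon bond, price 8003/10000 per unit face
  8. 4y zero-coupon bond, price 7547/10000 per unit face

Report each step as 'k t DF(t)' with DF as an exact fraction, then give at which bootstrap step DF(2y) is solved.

step 1 [0.5y] zero: DF = P = 9539/10000 ≈ 0.953900
step 2 [1y] bond c/2=11/400: DF=(3897637/4000000 − 11/400·(0.953900))/(1+11/400) = 2307/2500 ≈ 0.922800
step 3 [1.5y] zero: DF = P = 4553/5000 ≈ 0.910600
step 4 [2y] zero: DF = P = 8647/10000 ≈ 0.864700
step 5 [2.5y] zero: DF = P = 8407/10000 ≈ 0.840700
step 6 [3y] zero: DF = P = 8069/10000 ≈ 0.806900
step 7 [3.5y] zero: DF = P = 8003/10000 ≈ 0.800300
step 8 [4y] zero: DF = P = 7547/10000 ≈ 0.754700

1 1/2 9539/10000
2 1 2307/2500
3 3/2 4553/5000
4 2 8647/10000
5 5/2 8407/10000
6 3 8069/10000
7 7/2 8003/10000
8 4 7547/10000
DF(2y) is solved at step 4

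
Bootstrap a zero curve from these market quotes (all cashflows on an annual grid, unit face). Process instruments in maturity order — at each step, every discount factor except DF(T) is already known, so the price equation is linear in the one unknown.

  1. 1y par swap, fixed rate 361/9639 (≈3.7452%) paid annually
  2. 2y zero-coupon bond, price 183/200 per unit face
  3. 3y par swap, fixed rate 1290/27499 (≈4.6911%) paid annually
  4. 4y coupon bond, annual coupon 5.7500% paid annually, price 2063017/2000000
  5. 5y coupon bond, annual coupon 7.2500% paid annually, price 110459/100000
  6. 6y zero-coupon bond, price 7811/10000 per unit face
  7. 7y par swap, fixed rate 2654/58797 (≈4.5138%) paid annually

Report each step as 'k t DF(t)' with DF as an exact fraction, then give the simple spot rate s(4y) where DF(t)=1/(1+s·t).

step 1 [1y] swap r/1=361/9639: DF=(1 − 361/9639·(0))/(1+361/9639) = 9639/10000 ≈ 0.963900
step 2 [2y] zero: DF = P = 183/200 ≈ 0.915000
step 3 [3y] swap r/1=1290/27499: DF=(1 − 1290/27499·(0.963900+0.915000))/(1+1290/27499) = 871/1000 ≈ 0.871000
step 4 [4y] bond c/1=23/400: DF=(2063017/2000000 − 23/400·(0.963900+0.915000+0.871000))/(1+23/400) = 8259/10000 ≈ 0.825900
step 5 [5y] bond c/1=29/400: DF=(110459/100000 − 29/400·(0.963900+0.915000+0.871000+0.825900))/(1+29/400) = 3941/5000 ≈ 0.788200
step 6 [6y] zero: DF = P = 7811/10000 ≈ 0.781100
step 7 [7y] swap r/1=2654/58797: DF=(1 − 2654/58797·(0.963900+0.915000+0.871000+0.825900+0.788200+0.781100))/(1+2654/58797) = 3673/5000 ≈ 0.734600

1 1 9639/10000
2 2 183/200
3 3 871/1000
4 4 8259/10000
5 5 3941/5000
6 6 7811/10000
7 7 3673/5000
s(4y) = (1/(8259/10000) − 1)/(4) = 1741/33036 ≈ 5.2700%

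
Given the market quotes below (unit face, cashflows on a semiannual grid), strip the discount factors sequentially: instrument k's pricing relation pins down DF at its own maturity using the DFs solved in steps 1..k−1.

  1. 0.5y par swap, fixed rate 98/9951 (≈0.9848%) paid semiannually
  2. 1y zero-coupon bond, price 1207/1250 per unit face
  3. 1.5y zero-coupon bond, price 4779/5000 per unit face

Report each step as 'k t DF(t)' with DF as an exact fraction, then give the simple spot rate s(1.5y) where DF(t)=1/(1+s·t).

step 1 [0.5y] swap r/2=49/9951: DF=(1 − 49/9951·(0))/(1+49/9951) = 9951/10000 ≈ 0.995100
step 2 [1y] zero: DF = P = 1207/1250 ≈ 0.965600
step 3 [1.5y] zero: DF = P = 4779/5000 ≈ 0.955800

1 1/2 9951/10000
2 1 1207/1250
3 3/2 4779/5000
s(1.5y) = (1/(4779/5000) − 1)/(3/2) = 442/14337 ≈ 3.0829%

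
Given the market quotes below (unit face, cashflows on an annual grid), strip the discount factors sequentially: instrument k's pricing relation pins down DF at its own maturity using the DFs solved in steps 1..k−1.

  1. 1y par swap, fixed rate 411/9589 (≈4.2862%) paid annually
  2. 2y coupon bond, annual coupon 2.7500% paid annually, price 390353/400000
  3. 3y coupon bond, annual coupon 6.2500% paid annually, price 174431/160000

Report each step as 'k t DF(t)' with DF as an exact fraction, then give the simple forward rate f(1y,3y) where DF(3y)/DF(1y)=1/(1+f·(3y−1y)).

1 1 9589/10000
2 2 9241/10000
3 3 9153/10000
f(1y,3y) = ((9589/10000)/(9153/10000) − 1)/(2) = 218/9153 ≈ 2.3817%

step 1 [1y] swap r/1=411/9589: DF=(1 − 411/9589·(0))/(1+411/9589) = 9589/10000 ≈ 0.958900
step 2 [2y] bond c/1=11/400: DF=(390353/400000 − 11/400·(0.958900))/(1+11/400) = 9241/10000 ≈ 0.924100
step 3 [3y] bond c/1=1/16: DF=(174431/160000 − 1/16·(0.958900+0.924100))/(1+1/16) = 9153/10000 ≈ 0.915300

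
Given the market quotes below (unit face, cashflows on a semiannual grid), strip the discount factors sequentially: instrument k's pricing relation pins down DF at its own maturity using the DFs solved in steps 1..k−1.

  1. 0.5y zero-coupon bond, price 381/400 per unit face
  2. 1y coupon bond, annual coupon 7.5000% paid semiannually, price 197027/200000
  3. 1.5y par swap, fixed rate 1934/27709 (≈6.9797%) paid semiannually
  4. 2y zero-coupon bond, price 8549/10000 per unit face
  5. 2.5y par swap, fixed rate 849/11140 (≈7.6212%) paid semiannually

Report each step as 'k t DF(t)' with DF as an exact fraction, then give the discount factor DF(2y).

1 1/2 381/400
2 1 9151/10000
3 3/2 9033/10000
4 2 8549/10000
5 5/2 4151/5000
DF(2y) = 8549/10000 ≈ 0.854900

step 1 [0.5y] zero: DF = P = 381/400 ≈ 0.952500
step 2 [1y] bond c/2=3/80: DF=(197027/200000 − 3/80·(0.952500))/(1+3/80) = 9151/10000 ≈ 0.915100
step 3 [1.5y] swap r/2=967/27709: DF=(1 − 967/27709·(0.952500+0.915100))/(1+967/27709) = 9033/10000 ≈ 0.903300
step 4 [2y] zero: DF = P = 8549/10000 ≈ 0.854900
step 5 [2.5y] swap r/2=849/22280: DF=(1 − 849/22280·(0.952500+0.915100+0.903300+0.854900))/(1+849/22280) = 4151/5000 ≈ 0.830200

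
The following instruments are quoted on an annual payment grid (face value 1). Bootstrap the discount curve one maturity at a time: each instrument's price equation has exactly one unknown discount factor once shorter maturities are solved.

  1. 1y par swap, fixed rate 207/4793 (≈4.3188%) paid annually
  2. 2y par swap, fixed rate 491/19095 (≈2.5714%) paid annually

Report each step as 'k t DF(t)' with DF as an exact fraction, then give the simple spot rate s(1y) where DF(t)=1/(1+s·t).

1 1 4793/5000
2 2 9509/10000
s(1y) = (1/(4793/5000) − 1)/(1) = 207/4793 ≈ 4.3188%

step 1 [1y] swap r/1=207/4793: DF=(1 − 207/4793·(0))/(1+207/4793) = 4793/5000 ≈ 0.958600
step 2 [2y] swap r/1=491/19095: DF=(1 − 491/19095·(0.958600))/(1+491/19095) = 9509/10000 ≈ 0.950900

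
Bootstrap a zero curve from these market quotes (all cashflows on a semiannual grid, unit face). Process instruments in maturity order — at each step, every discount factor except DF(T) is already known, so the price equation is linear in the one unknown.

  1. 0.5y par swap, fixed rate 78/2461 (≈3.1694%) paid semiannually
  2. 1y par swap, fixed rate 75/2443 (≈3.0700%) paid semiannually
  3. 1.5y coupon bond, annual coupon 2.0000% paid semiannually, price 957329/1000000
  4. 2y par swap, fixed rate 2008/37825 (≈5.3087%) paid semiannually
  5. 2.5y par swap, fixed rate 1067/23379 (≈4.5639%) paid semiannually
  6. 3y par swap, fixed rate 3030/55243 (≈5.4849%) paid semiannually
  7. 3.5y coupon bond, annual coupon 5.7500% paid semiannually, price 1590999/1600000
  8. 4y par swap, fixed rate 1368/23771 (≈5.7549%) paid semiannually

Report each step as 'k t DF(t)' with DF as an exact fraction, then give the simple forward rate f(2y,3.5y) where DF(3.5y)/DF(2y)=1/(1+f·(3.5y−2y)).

1 1/2 2461/2500
2 1 97/100
3 3/2 1857/2000
4 2 2249/2500
5 5/2 8933/10000
6 3 1697/2000
7 7/2 4061/5000
8 4 1987/2500
f(2y,3.5y) = ((2249/2500)/(4061/5000) − 1)/(3/2) = 874/12183 ≈ 7.1739%

step 1 [0.5y] swap r/2=39/2461: DF=(1 − 39/2461·(0))/(1+39/2461) = 2461/2500 ≈ 0.984400
step 2 [1y] swap r/2=75/4886: DF=(1 − 75/4886·(0.984400))/(1+75/4886) = 97/100 ≈ 0.970000
step 3 [1.5y] bond c/2=1/100: DF=(957329/1000000 − 1/100·(0.984400+0.970000))/(1+1/100) = 1857/2000 ≈ 0.928500
step 4 [2y] swap r/2=1004/37825: DF=(1 − 1004/37825·(0.984400+0.970000+0.928500))/(1+1004/37825) = 2249/2500 ≈ 0.899600
step 5 [2.5y] swap r/2=1067/46758: DF=(1 − 1067/46758·(0.984400+0.970000+0.928500+0.899600))/(1+1067/46758) = 8933/10000 ≈ 0.893300
step 6 [3y] swap r/2=1515/55243: DF=(1 − 1515/55243·(0.984400+0.970000+0.928500+0.899600+0.893300))/(1+1515/55243) = 1697/2000 ≈ 0.848500
step 7 [3.5y] bond c/2=23/800: DF=(1590999/1600000 − 23/800·(0.984400+0.970000+0.928500+0.899600+0.893300+0.848500))/(1+23/800) = 4061/5000 ≈ 0.812200
step 8 [4y] swap r/2=684/23771: DF=(1 − 684/23771·(0.984400+0.970000+0.928500+0.899600+0.893300+0.848500+0.812200))/(1+684/23771) = 1987/2500 ≈ 0.794800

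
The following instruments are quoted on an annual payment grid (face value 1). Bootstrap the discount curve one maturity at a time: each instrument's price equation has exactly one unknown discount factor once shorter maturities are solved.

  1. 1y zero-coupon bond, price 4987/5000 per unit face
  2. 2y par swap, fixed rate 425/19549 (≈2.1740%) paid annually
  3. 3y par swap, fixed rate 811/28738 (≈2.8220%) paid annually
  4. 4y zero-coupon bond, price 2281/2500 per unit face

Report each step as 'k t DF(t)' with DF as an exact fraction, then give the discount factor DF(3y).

1 1 4987/5000
2 2 383/400
3 3 9189/10000
4 4 2281/2500
DF(3y) = 9189/10000 ≈ 0.918900

step 1 [1y] zero: DF = P = 4987/5000 ≈ 0.997400
step 2 [2y] swap r/1=425/19549: DF=(1 − 425/19549·(0.997400))/(1+425/19549) = 383/400 ≈ 0.957500
step 3 [3y] swap r/1=811/28738: DF=(1 − 811/28738·(0.997400+0.957500))/(1+811/28738) = 9189/10000 ≈ 0.918900
step 4 [4y] zero: DF = P = 2281/2500 ≈ 0.912400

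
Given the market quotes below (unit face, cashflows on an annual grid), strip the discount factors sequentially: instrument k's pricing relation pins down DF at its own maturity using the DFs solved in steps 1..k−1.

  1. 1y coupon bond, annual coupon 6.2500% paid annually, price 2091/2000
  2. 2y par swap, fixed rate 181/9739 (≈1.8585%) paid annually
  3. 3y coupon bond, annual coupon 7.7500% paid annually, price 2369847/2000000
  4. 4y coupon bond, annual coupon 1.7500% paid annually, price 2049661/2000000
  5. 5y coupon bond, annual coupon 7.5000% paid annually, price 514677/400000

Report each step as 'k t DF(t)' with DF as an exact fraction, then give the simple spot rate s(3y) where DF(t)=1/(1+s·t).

1 1 123/125
2 2 4819/5000
3 3 2399/2500
4 4 2393/2500
5 5 9273/10000
s(3y) = (1/(2399/2500) − 1)/(3) = 101/7197 ≈ 1.4034%

step 1 [1y] bond c/1=1/16: DF=(2091/2000 − 1/16·(0))/(1+1/16) = 123/125 ≈ 0.984000
step 2 [2y] swap r/1=181/9739: DF=(1 − 181/9739·(0.984000))/(1+181/9739) = 4819/5000 ≈ 0.963800
step 3 [3y] bond c/1=31/400: DF=(2369847/2000000 − 31/400·(0.984000+0.963800))/(1+31/400) = 2399/2500 ≈ 0.959600
step 4 [4y] bond c/1=7/400: DF=(2049661/2000000 − 7/400·(0.984000+0.963800+0.959600))/(1+7/400) = 2393/2500 ≈ 0.957200
step 5 [5y] bond c/1=3/40: DF=(514677/400000 − 3/40·(0.984000+0.963800+0.959600+0.957200))/(1+3/40) = 9273/10000 ≈ 0.927300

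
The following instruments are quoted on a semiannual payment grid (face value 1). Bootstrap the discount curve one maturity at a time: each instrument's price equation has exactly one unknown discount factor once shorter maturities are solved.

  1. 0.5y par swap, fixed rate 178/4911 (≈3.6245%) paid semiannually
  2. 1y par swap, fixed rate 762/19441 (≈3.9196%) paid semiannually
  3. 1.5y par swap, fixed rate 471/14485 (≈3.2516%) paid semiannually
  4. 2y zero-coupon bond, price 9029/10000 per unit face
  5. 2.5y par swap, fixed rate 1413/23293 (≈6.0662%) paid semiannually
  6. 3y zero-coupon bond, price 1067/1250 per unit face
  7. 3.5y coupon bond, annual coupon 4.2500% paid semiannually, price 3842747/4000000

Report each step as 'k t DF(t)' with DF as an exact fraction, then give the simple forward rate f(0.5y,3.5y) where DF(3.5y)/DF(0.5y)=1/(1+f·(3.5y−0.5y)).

1 1/2 4911/5000
2 1 9619/10000
3 3/2 9529/10000
4 2 9029/10000
5 5/2 8587/10000
6 3 1067/1250
7 7/2 413/500
f(0.5y,3.5y) = ((4911/5000)/(413/500) − 1)/(3) = 781/12390 ≈ 6.3035%

step 1 [0.5y] swap r/2=89/4911: DF=(1 − 89/4911·(0))/(1+89/4911) = 4911/5000 ≈ 0.982200
step 2 [1y] swap r/2=381/19441: DF=(1 − 381/19441·(0.982200))/(1+381/19441) = 9619/10000 ≈ 0.961900
step 3 [1.5y] swap r/2=471/28970: DF=(1 − 471/28970·(0.982200+0.961900))/(1+471/28970) = 9529/10000 ≈ 0.952900
step 4 [2y] zero: DF = P = 9029/10000 ≈ 0.902900
step 5 [2.5y] swap r/2=1413/46586: DF=(1 − 1413/46586·(0.982200+0.961900+0.952900+0.902900))/(1+1413/46586) = 8587/10000 ≈ 0.858700
step 6 [3y] zero: DF = P = 1067/1250 ≈ 0.853600
step 7 [3.5y] bond c/2=17/800: DF=(3842747/4000000 − 17/800·(0.982200+0.961900+0.952900+0.902900+0.858700+0.853600))/(1+17/800) = 413/500 ≈ 0.826000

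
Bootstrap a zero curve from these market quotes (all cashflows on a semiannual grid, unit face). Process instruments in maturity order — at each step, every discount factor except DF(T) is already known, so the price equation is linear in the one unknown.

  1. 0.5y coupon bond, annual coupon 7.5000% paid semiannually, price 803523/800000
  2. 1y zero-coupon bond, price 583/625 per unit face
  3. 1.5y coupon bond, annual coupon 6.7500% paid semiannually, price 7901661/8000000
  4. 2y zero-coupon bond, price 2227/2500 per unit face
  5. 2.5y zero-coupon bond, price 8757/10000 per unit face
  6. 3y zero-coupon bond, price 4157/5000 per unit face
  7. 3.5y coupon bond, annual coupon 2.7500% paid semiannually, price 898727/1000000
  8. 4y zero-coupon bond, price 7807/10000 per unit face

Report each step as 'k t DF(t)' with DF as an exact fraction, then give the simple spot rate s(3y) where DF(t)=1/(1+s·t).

step 1 [0.5y] bond c/2=3/80: DF=(803523/800000 − 3/80·(0))/(1+3/80) = 9681/10000 ≈ 0.968100
step 2 [1y] zero: DF = P = 583/625 ≈ 0.932800
step 3 [1.5y] bond c/2=27/800: DF=(7901661/8000000 − 27/800·(0.968100+0.932800))/(1+27/800) = 4467/5000 ≈ 0.893400
step 4 [2y] zero: DF = P = 2227/2500 ≈ 0.890800
step 5 [2.5y] zero: DF = P = 8757/10000 ≈ 0.875700
step 6 [3y] zero: DF = P = 4157/5000 ≈ 0.831400
step 7 [3.5y] bond c/2=11/800: DF=(898727/1000000 − 11/800·(0.968100+0.932800+0.893400+0.890800+0.875700+0.831400))/(1+11/800) = 4067/5000 ≈ 0.813400
step 8 [4y] zero: DF = P = 7807/10000 ≈ 0.780700

1 1/2 9681/10000
2 1 583/625
3 3/2 4467/5000
4 2 2227/2500
5 5/2 8757/10000
6 3 4157/5000
7 7/2 4067/5000
8 4 7807/10000
s(3y) = (1/(4157/5000) − 1)/(3) = 281/4157 ≈ 6.7597%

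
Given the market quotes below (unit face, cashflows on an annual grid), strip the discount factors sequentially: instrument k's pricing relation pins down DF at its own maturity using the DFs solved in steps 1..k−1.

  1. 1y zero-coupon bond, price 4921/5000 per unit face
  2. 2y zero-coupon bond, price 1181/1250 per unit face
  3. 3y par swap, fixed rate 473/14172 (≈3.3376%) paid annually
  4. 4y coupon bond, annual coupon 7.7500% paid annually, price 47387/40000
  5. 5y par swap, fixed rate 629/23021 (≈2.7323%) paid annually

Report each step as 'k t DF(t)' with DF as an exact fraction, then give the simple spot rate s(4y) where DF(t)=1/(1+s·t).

step 1 [1y] zero: DF = P = 4921/5000 ≈ 0.984200
step 2 [2y] zero: DF = P = 1181/1250 ≈ 0.944800
step 3 [3y] swap r/1=473/14172: DF=(1 − 473/14172·(0.984200+0.944800))/(1+473/14172) = 4527/5000 ≈ 0.905400
step 4 [4y] bond c/1=31/400: DF=(47387/40000 − 31/400·(0.984200+0.944800+0.905400))/(1+31/400) = 2239/2500 ≈ 0.895600
step 5 [5y] swap r/1=629/23021: DF=(1 − 629/23021·(0.984200+0.944800+0.905400+0.895600))/(1+629/23021) = 4371/5000 ≈ 0.874200

1 1 4921/5000
2 2 1181/1250
3 3 4527/5000
4 4 2239/2500
5 5 4371/5000
s(4y) = (1/(2239/2500) − 1)/(4) = 261/8956 ≈ 2.9142%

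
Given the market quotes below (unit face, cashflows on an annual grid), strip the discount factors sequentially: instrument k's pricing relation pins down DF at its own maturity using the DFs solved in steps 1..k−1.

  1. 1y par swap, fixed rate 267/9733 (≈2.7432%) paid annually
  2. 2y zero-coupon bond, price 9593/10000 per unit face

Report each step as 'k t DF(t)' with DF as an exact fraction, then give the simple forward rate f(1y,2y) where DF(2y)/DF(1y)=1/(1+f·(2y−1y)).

1 1 9733/10000
2 2 9593/10000
f(1y,2y) = ((9733/10000)/(9593/10000) − 1)/(1) = 140/9593 ≈ 1.4594%

step 1 [1y] swap r/1=267/9733: DF=(1 − 267/9733·(0))/(1+267/9733) = 9733/10000 ≈ 0.973300
step 2 [2y] zero: DF = P = 9593/10000 ≈ 0.959300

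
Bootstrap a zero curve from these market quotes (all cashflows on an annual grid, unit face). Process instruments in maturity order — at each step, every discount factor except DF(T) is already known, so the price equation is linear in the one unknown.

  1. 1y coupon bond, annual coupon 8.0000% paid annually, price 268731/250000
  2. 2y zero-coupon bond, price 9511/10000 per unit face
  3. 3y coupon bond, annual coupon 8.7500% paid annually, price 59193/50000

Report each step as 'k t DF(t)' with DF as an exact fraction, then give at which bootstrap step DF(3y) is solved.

step 1 [1y] bond c/1=2/25: DF=(268731/250000 − 2/25·(0))/(1+2/25) = 9953/10000 ≈ 0.995300
step 2 [2y] zero: DF = P = 9511/10000 ≈ 0.951100
step 3 [3y] bond c/1=7/80: DF=(59193/50000 − 7/80·(0.995300+0.951100))/(1+7/80) = 233/250 ≈ 0.932000

1 1 9953/10000
2 2 9511/10000
3 3 233/250
DF(3y) is solved at step 3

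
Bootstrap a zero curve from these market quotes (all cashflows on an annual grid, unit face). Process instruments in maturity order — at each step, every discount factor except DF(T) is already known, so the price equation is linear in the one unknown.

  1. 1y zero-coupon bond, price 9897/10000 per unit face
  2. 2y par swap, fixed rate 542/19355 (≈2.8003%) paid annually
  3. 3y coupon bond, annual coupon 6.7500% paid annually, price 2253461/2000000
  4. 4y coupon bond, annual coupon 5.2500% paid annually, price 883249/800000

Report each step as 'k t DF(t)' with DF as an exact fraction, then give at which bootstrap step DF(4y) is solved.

1 1 9897/10000
2 2 4729/5000
3 3 9331/10000
4 4 9059/10000
DF(4y) is solved at step 4

step 1 [1y] zero: DF = P = 9897/10000 ≈ 0.989700
step 2 [2y] swap r/1=542/19355: DF=(1 − 542/19355·(0.989700))/(1+542/19355) = 4729/5000 ≈ 0.945800
step 3 [3y] bond c/1=27/400: DF=(2253461/2000000 − 27/400·(0.989700+0.945800))/(1+27/400) = 9331/10000 ≈ 0.933100
step 4 [4y] bond c/1=21/400: DF=(883249/800000 − 21/400·(0.989700+0.945800+0.933100))/(1+21/400) = 9059/10000 ≈ 0.905900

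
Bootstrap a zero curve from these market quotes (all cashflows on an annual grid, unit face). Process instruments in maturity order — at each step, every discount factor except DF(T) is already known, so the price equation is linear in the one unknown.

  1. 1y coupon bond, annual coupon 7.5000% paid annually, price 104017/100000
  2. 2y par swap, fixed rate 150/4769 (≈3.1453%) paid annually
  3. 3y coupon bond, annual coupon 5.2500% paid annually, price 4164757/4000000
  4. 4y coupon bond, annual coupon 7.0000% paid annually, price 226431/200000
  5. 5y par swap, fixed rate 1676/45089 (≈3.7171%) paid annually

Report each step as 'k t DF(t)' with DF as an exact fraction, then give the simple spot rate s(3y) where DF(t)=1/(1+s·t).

step 1 [1y] bond c/1=3/40: DF=(104017/100000 − 3/40·(0))/(1+3/40) = 2419/2500 ≈ 0.967600
step 2 [2y] swap r/1=150/4769: DF=(1 − 150/4769·(0.967600))/(1+150/4769) = 47/50 ≈ 0.940000
step 3 [3y] bond c/1=21/400: DF=(4164757/4000000 − 21/400·(0.967600+0.940000))/(1+21/400) = 8941/10000 ≈ 0.894100
step 4 [4y] bond c/1=7/100: DF=(226431/200000 − 7/100·(0.967600+0.940000+0.894100))/(1+7/100) = 2187/2500 ≈ 0.874800
step 5 [5y] swap r/1=1676/45089: DF=(1 − 1676/45089·(0.967600+0.940000+0.894100+0.874800))/(1+1676/45089) = 2081/2500 ≈ 0.832400

1 1 2419/2500
2 2 47/50
3 3 8941/10000
4 4 2187/2500
5 5 2081/2500
s(3y) = (1/(8941/10000) − 1)/(3) = 353/8941 ≈ 3.9481%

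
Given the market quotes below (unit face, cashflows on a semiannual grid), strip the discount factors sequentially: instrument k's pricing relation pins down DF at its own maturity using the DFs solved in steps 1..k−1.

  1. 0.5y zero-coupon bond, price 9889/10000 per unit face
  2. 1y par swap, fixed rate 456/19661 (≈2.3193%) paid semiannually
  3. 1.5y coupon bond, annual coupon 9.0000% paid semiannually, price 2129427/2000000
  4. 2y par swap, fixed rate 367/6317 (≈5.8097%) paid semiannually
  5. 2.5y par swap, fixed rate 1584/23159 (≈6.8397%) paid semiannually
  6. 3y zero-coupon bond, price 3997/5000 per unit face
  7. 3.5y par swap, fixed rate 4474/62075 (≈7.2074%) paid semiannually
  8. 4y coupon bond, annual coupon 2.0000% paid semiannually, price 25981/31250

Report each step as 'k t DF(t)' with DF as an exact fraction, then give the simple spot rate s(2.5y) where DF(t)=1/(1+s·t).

1 1/2 9889/10000
2 1 2443/2500
3 3/2 4671/5000
4 2 8899/10000
5 5/2 526/625
6 3 3997/5000
7 7/2 7763/10000
8 4 7617/10000
s(2.5y) = (1/(526/625) − 1)/(5/2) = 99/1315 ≈ 7.5285%

step 1 [0.5y] zero: DF = P = 9889/10000 ≈ 0.988900
step 2 [1y] swap r/2=228/19661: DF=(1 − 228/19661·(0.988900))/(1+228/19661) = 2443/2500 ≈ 0.977200
step 3 [1.5y] bond c/2=9/200: DF=(2129427/2000000 − 9/200·(0.988900+0.977200))/(1+9/200) = 4671/5000 ≈ 0.934200
step 4 [2y] swap r/2=367/12634: DF=(1 − 367/12634·(0.988900+0.977200+0.934200))/(1+367/12634) = 8899/10000 ≈ 0.889900
step 5 [2.5y] swap r/2=792/23159: DF=(1 − 792/23159·(0.988900+0.977200+0.934200+0.889900))/(1+792/23159) = 526/625 ≈ 0.841600
step 6 [3y] zero: DF = P = 3997/5000 ≈ 0.799400
step 7 [3.5y] swap r/2=2237/62075: DF=(1 − 2237/62075·(0.988900+0.977200+0.934200+0.889900+0.841600+0.799400))/(1+2237/62075) = 7763/10000 ≈ 0.776300
step 8 [4y] bond c/2=1/100: DF=(25981/31250 − 1/100·(0.988900+0.977200+0.934200+0.889900+0.841600+0.799400+0.776300))/(1+1/100) = 7617/10000 ≈ 0.761700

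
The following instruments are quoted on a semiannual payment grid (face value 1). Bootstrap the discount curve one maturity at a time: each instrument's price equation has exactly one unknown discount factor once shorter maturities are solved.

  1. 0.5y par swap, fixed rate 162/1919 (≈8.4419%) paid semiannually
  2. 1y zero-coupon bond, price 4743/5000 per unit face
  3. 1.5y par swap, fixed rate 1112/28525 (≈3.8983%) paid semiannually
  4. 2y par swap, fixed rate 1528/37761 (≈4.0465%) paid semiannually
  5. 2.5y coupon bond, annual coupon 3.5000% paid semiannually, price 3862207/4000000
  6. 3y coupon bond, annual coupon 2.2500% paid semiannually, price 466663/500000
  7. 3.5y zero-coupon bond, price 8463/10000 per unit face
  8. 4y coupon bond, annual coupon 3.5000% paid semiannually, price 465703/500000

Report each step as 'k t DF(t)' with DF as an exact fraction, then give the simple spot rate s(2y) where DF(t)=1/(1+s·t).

1 1/2 1919/2000
2 1 4743/5000
3 3/2 2361/2500
4 2 2309/2500
5 5/2 221/250
6 3 8711/10000
7 7/2 8463/10000
8 4 8057/10000
s(2y) = (1/(2309/2500) − 1)/(2) = 191/4618 ≈ 4.1360%

step 1 [0.5y] swap r/2=81/1919: DF=(1 − 81/1919·(0))/(1+81/1919) = 1919/2000 ≈ 0.959500
step 2 [1y] zero: DF = P = 4743/5000 ≈ 0.948600
step 3 [1.5y] swap r/2=556/28525: DF=(1 − 556/28525·(0.959500+0.948600))/(1+556/28525) = 2361/2500 ≈ 0.944400
step 4 [2y] swap r/2=764/37761: DF=(1 − 764/37761·(0.959500+0.948600+0.944400))/(1+764/37761) = 2309/2500 ≈ 0.923600
step 5 [2.5y] bond c/2=7/400: DF=(3862207/4000000 − 7/400·(0.959500+0.948600+0.944400+0.923600))/(1+7/400) = 221/250 ≈ 0.884000
step 6 [3y] bond c/2=9/800: DF=(466663/500000 − 9/800·(0.959500+0.948600+0.944400+0.923600+0.884000))/(1+9/800) = 8711/10000 ≈ 0.871100
step 7 [3.5y] zero: DF = P = 8463/10000 ≈ 0.846300
step 8 [4y] bond c/2=7/400: DF=(465703/500000 − 7/400·(0.959500+0.948600+0.944400+0.923600+0.884000+0.871100+0.846300))/(1+7/400) = 8057/10000 ≈ 0.805700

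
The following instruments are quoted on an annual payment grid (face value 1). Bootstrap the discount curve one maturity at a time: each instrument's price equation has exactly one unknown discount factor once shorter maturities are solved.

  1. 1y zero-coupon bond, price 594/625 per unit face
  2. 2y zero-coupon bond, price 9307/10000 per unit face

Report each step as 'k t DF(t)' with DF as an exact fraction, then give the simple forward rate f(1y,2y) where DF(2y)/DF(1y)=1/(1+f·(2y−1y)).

step 1 [1y] zero: DF = P = 594/625 ≈ 0.950400
step 2 [2y] zero: DF = P = 9307/10000 ≈ 0.930700

1 1 594/625
2 2 9307/10000
f(1y,2y) = ((594/625)/(9307/10000) − 1)/(1) = 197/9307 ≈ 2.1167%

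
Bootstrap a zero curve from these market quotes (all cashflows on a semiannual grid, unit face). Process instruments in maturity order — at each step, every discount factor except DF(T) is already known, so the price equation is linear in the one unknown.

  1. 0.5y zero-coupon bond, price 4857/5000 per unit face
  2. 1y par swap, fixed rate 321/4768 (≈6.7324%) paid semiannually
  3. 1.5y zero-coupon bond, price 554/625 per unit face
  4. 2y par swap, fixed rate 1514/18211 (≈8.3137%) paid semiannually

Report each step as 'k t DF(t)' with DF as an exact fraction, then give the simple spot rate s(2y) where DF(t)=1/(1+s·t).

1 1/2 4857/5000
2 1 4679/5000
3 3/2 554/625
4 2 4243/5000
s(2y) = (1/(4243/5000) − 1)/(2) = 757/8486 ≈ 8.9206%

step 1 [0.5y] zero: DF = P = 4857/5000 ≈ 0.971400
step 2 [1y] swap r/2=321/9536: DF=(1 − 321/9536·(0.971400))/(1+321/9536) = 4679/5000 ≈ 0.935800
step 3 [1.5y] zero: DF = P = 554/625 ≈ 0.886400
step 4 [2y] swap r/2=757/18211: DF=(1 − 757/18211·(0.971400+0.935800+0.886400))/(1+757/18211) = 4243/5000 ≈ 0.848600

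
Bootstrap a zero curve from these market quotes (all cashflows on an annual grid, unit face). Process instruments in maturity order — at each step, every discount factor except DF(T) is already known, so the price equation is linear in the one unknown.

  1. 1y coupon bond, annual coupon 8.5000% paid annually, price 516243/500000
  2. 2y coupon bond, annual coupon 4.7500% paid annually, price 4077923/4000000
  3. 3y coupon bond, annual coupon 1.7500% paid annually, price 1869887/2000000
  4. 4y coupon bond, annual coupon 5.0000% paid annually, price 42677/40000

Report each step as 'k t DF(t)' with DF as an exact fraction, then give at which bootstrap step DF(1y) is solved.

step 1 [1y] bond c/1=17/200: DF=(516243/500000 − 17/200·(0))/(1+17/200) = 2379/2500 ≈ 0.951600
step 2 [2y] bond c/1=19/400: DF=(4077923/4000000 − 19/400·(0.951600))/(1+19/400) = 9301/10000 ≈ 0.930100
step 3 [3y] bond c/1=7/400: DF=(1869887/2000000 − 7/400·(0.951600+0.930100))/(1+7/400) = 1773/2000 ≈ 0.886500
step 4 [4y] bond c/1=1/20: DF=(42677/40000 − 1/20·(0.951600+0.930100+0.886500))/(1+1/20) = 8843/10000 ≈ 0.884300

1 1 2379/2500
2 2 9301/10000
3 3 1773/2000
4 4 8843/10000
DF(1y) is solved at step 1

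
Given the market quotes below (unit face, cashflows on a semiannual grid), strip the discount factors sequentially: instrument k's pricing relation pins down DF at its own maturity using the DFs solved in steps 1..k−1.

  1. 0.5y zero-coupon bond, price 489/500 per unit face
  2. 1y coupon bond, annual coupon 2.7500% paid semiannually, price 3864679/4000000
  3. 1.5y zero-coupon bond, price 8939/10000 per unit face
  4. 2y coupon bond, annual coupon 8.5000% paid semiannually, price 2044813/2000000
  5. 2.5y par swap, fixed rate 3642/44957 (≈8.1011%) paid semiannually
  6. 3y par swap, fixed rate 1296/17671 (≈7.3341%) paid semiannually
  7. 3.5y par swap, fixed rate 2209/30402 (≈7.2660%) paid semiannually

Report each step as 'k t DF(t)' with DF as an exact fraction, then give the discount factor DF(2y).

1 1/2 489/500
2 1 4699/5000
3 3/2 8939/10000
4 2 8661/10000
5 5/2 8179/10000
6 3 1007/1250
7 7/2 7791/10000
DF(2y) = 8661/10000 ≈ 0.866100

step 1 [0.5y] zero: DF = P = 489/500 ≈ 0.978000
step 2 [1y] bond c/2=11/800: DF=(3864679/4000000 − 11/800·(0.978000))/(1+11/800) = 4699/5000 ≈ 0.939800
step 3 [1.5y] zero: DF = P = 8939/10000 ≈ 0.893900
step 4 [2y] bond c/2=17/400: DF=(2044813/2000000 − 17/400·(0.978000+0.939800+0.893900))/(1+17/400) = 8661/10000 ≈ 0.866100
step 5 [2.5y] swap r/2=1821/44957: DF=(1 − 1821/44957·(0.978000+0.939800+0.893900+0.866100))/(1+1821/44957) = 8179/10000 ≈ 0.817900
step 6 [3y] swap r/2=648/17671: DF=(1 − 648/17671·(0.978000+0.939800+0.893900+0.866100+0.817900))/(1+648/17671) = 1007/1250 ≈ 0.805600
step 7 [3.5y] swap r/2=2209/60804: DF=(1 − 2209/60804·(0.978000+0.939800+0.893900+0.866100+0.817900+0.805600))/(1+2209/60804) = 7791/10000 ≈ 0.779100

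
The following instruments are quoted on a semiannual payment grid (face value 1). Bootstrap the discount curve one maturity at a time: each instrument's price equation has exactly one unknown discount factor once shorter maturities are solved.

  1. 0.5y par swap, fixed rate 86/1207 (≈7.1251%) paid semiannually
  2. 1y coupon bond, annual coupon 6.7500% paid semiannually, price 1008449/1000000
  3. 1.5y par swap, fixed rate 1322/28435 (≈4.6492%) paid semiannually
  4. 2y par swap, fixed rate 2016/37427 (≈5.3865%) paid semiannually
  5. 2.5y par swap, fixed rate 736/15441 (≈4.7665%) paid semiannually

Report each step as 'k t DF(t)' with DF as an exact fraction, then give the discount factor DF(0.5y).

1 1/2 1207/1250
2 1 118/125
3 3/2 9339/10000
4 2 562/625
5 5/2 556/625
DF(0.5y) = 1207/1250 ≈ 0.965600

step 1 [0.5y] swap r/2=43/1207: DF=(1 − 43/1207·(0))/(1+43/1207) = 1207/1250 ≈ 0.965600
step 2 [1y] bond c/2=27/800: DF=(1008449/1000000 − 27/800·(0.965600))/(1+27/800) = 118/125 ≈ 0.944000
step 3 [1.5y] swap r/2=661/28435: DF=(1 − 661/28435·(0.965600+0.944000))/(1+661/28435) = 9339/10000 ≈ 0.933900
step 4 [2y] swap r/2=1008/37427: DF=(1 − 1008/37427·(0.965600+0.944000+0.933900))/(1+1008/37427) = 562/625 ≈ 0.899200
step 5 [2.5y] swap r/2=368/15441: DF=(1 − 368/15441·(0.965600+0.944000+0.933900+0.899200))/(1+368/15441) = 556/625 ≈ 0.889600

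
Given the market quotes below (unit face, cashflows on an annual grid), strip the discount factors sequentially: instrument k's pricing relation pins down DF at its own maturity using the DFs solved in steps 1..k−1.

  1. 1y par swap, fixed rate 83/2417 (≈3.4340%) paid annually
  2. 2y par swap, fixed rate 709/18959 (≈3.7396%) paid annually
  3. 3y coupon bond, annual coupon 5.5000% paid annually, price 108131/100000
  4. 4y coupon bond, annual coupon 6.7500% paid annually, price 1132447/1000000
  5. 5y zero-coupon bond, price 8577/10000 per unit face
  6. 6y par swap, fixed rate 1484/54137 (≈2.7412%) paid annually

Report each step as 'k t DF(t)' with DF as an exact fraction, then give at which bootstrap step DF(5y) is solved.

step 1 [1y] swap r/1=83/2417: DF=(1 − 83/2417·(0))/(1+83/2417) = 2417/2500 ≈ 0.966800
step 2 [2y] swap r/1=709/18959: DF=(1 − 709/18959·(0.966800))/(1+709/18959) = 9291/10000 ≈ 0.929100
step 3 [3y] bond c/1=11/200: DF=(108131/100000 − 11/200·(0.966800+0.929100))/(1+11/200) = 9261/10000 ≈ 0.926100
step 4 [4y] bond c/1=27/400: DF=(1132447/1000000 − 27/400·(0.966800+0.929100+0.926100))/(1+27/400) = 1103/1250 ≈ 0.882400
step 5 [5y] zero: DF = P = 8577/10000 ≈ 0.857700
step 6 [6y] swap r/1=1484/54137: DF=(1 − 1484/54137·(0.966800+0.929100+0.926100+0.882400+0.857700))/(1+1484/54137) = 2129/2500 ≈ 0.851600

1 1 2417/2500
2 2 9291/10000
3 3 9261/10000
4 4 1103/1250
5 5 8577/10000
6 6 2129/2500
DF(5y) is solved at step 5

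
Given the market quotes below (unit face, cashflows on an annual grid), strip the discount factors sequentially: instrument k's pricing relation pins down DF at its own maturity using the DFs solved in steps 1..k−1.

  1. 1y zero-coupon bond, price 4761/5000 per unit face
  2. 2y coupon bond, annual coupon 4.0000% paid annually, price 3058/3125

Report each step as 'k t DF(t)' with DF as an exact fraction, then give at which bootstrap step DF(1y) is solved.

step 1 [1y] zero: DF = P = 4761/5000 ≈ 0.952200
step 2 [2y] bond c/1=1/25: DF=(3058/3125 − 1/25·(0.952200))/(1+1/25) = 9043/10000 ≈ 0.904300

1 1 4761/5000
2 2 9043/10000
DF(1y) is solved at step 1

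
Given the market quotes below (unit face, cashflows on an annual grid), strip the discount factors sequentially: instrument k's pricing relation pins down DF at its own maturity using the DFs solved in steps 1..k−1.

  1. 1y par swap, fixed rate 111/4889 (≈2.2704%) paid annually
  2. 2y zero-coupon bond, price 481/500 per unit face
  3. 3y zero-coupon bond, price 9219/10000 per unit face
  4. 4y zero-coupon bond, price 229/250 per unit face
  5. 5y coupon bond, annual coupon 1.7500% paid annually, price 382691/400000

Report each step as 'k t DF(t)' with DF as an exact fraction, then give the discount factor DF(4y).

step 1 [1y] swap r/1=111/4889: DF=(1 − 111/4889·(0))/(1+111/4889) = 4889/5000 ≈ 0.977800
step 2 [2y] zero: DF = P = 481/500 ≈ 0.962000
step 3 [3y] zero: DF = P = 9219/10000 ≈ 0.921900
step 4 [4y] zero: DF = P = 229/250 ≈ 0.916000
step 5 [5y] bond c/1=7/400: DF=(382691/400000 − 7/400·(0.977800+0.962000+0.921900+0.916000))/(1+7/400) = 8753/10000 ≈ 0.875300

1 1 4889/5000
2 2 481/500
3 3 9219/10000
4 4 229/250
5 5 8753/10000
DF(4y) = 229/250 ≈ 0.916000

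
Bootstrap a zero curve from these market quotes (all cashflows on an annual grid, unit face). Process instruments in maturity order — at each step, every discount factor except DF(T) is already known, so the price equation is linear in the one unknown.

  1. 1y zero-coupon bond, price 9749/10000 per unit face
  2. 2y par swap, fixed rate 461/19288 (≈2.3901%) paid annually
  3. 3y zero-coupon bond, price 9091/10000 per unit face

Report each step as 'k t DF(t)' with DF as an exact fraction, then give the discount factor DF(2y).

1 1 9749/10000
2 2 9539/10000
3 3 9091/10000
DF(2y) = 9539/10000 ≈ 0.953900

step 1 [1y] zero: DF = P = 9749/10000 ≈ 0.974900
step 2 [2y] swap r/1=461/19288: DF=(1 − 461/19288·(0.974900))/(1+461/19288) = 9539/10000 ≈ 0.953900
step 3 [3y] zero: DF = P = 9091/10000 ≈ 0.909100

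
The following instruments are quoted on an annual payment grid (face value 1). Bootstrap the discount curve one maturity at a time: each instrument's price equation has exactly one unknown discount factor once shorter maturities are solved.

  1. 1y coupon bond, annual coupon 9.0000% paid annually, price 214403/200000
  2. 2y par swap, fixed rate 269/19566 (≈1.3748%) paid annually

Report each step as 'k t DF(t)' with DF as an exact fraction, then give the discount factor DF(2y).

1 1 1967/2000
2 2 9731/10000
DF(2y) = 9731/10000 ≈ 0.973100

step 1 [1y] bond c/1=9/100: DF=(214403/200000 − 9/100·(0))/(1+9/100) = 1967/2000 ≈ 0.983500
step 2 [2y] swap r/1=269/19566: DF=(1 − 269/19566·(0.983500))/(1+269/19566) = 9731/10000 ≈ 0.973100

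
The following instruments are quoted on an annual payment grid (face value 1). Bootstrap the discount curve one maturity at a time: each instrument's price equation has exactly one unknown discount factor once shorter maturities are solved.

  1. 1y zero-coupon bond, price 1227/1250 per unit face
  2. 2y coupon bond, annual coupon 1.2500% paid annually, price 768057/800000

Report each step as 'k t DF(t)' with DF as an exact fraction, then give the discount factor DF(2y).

1 1 1227/1250
2 2 9361/10000
DF(2y) = 9361/10000 ≈ 0.936100

step 1 [1y] zero: DF = P = 1227/1250 ≈ 0.981600
step 2 [2y] bond c/1=1/80: DF=(768057/800000 − 1/80·(0.981600))/(1+1/80) = 9361/10000 ≈ 0.936100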